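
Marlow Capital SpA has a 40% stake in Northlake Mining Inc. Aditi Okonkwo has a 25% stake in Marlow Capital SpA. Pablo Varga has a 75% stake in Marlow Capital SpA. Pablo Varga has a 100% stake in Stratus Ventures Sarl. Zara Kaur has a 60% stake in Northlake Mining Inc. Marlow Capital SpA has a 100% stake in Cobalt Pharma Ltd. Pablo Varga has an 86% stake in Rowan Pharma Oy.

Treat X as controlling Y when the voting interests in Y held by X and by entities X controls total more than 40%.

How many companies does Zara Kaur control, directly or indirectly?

Zara holds 60% of Northlake, so Zara controls Northlake.
No other company's threshold is met.
Zara controls 1 company.

1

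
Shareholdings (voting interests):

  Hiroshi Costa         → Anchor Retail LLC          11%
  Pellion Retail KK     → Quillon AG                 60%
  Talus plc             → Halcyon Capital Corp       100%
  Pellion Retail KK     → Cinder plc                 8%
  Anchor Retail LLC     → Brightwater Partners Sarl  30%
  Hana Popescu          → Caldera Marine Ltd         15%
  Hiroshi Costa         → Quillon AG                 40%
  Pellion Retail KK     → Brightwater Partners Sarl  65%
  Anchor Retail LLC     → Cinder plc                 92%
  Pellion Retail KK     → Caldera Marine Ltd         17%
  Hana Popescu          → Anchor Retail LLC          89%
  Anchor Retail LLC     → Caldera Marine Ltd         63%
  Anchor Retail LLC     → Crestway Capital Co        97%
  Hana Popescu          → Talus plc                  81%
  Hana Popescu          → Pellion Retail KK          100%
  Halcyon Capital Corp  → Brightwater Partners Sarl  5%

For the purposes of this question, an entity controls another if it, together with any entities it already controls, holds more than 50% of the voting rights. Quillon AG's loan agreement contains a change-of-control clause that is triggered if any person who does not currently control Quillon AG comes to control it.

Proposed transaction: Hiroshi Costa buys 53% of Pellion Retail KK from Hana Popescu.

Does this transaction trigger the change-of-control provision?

Yes

The purchase adds only to Hiroshi's holdings (Hana's stake shrinks), so Hiroshi is the only person who could newly come to control Quillon.
Hiroshi's largest direct stake is 40% in Quillon, which does not meet the threshold, so Hiroshi controls no company.
In Quillon, Hiroshi's side holds only 40%, not > 50%.
So before the transaction, Hiroshi does not control Quillon.
After the purchase, Hiroshi holds 53% of Pellion directly, and Hana's stake falls to 47%.
Hiroshi holds 53% of Pellion, so Hiroshi controls Pellion.
Hiroshi and Pellion together hold 40% + 60% = 100% of Quillon, so Hiroshi controls Quillon.
Hiroshi did not control Quillon before and does after, so the clause is triggered.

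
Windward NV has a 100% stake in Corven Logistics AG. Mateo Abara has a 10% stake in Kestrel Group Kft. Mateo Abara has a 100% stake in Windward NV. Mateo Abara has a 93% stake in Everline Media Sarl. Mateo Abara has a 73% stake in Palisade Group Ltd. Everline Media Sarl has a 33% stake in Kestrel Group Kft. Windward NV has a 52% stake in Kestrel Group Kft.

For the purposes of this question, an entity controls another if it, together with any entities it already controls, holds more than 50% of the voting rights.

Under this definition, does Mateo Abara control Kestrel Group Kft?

Yes

Mateo holds 100% of Windward, so Mateo controls Windward.
Mateo holds 93% of Everline, so Mateo controls Everline.
Everline and Windward and Mateo together hold 33% + 52% + 10% = 95% of Kestrel, so Mateo controls Kestrel.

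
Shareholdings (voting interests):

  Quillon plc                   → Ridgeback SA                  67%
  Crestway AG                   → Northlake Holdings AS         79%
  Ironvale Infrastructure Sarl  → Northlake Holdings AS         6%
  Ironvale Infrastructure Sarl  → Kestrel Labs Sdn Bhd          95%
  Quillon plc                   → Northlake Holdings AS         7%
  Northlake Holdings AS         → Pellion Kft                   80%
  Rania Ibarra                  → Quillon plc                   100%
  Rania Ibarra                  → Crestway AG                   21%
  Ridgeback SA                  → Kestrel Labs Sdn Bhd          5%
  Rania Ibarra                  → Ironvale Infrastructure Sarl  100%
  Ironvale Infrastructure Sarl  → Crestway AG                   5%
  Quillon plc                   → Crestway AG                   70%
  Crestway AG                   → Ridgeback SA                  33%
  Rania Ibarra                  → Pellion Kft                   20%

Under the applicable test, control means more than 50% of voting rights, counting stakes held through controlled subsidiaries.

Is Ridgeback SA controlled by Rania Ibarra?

Rania holds 100% of Ironvale, so Rania controls Ironvale.
Rania holds 100% of Quillon, so Rania controls Quillon.
Rania and Quillon and Ironvale together hold 21% + 70% + 5% = 96% of Crestway, so Rania controls Crestway.
Quillon and Crestway together hold 67% + 33% = 100% of Ridgeback, so Rania controls Ridgeback.

Yes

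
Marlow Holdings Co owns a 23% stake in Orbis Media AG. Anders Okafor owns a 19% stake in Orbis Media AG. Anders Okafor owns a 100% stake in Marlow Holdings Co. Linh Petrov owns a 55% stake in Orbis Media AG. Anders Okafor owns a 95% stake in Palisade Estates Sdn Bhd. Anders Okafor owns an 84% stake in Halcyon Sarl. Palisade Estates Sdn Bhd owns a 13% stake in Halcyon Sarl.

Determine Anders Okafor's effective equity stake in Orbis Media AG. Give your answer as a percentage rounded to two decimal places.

42.00%

Anders reaches Orbis along 2 paths.
Direct stake: 19% = 19%.
Via Marlow: 100% × 23% = 23%.
Total: 19% + 23% = 42%.
Rounded: 42.00%.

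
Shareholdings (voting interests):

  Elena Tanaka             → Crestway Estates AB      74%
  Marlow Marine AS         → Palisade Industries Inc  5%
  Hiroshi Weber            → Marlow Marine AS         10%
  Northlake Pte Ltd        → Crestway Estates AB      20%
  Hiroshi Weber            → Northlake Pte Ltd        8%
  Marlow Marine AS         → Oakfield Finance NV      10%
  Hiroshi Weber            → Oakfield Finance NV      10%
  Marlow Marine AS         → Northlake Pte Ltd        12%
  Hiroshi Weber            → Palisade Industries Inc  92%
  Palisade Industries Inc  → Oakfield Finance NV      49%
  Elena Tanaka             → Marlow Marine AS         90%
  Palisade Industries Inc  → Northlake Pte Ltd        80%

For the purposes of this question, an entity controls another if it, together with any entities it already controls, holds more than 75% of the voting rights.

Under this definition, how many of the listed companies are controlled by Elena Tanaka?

Elena holds 90% of Marlow, so Elena controls Marlow.
No other company's threshold is met.
Elena controls 1 company.

1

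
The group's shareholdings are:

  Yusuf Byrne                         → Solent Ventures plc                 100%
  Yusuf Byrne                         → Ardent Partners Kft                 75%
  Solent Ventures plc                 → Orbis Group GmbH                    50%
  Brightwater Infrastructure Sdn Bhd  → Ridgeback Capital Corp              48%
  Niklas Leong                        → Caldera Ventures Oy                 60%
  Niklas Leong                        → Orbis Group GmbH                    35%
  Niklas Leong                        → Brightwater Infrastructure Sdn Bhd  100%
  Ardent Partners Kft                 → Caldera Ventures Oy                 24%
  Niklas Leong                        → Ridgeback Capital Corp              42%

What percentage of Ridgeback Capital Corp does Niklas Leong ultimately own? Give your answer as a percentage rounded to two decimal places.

Niklas reaches Ridgeback along 2 paths.
Direct stake: 42% = 42%.
Via Brightwater: 100% × 48% = 48%.
Total: 42% + 48% = 90%.
Rounded: 90.00%.

90.00%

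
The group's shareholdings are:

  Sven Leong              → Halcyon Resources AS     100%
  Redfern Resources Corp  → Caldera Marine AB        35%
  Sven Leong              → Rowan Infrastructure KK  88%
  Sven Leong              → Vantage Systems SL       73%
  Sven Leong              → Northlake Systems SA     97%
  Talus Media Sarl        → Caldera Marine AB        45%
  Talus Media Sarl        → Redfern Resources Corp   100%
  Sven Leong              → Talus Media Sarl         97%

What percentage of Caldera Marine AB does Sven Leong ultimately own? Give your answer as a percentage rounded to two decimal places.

77.60%

Sven reaches Caldera along 2 paths.
Via Talus: 97% × 45% = 43.65%.
Via Talus → Redfern: 97% × 100% × 35% = 33.95%.
Total: 43.65% + 33.95% = 77.6%.
Rounded: 77.60%.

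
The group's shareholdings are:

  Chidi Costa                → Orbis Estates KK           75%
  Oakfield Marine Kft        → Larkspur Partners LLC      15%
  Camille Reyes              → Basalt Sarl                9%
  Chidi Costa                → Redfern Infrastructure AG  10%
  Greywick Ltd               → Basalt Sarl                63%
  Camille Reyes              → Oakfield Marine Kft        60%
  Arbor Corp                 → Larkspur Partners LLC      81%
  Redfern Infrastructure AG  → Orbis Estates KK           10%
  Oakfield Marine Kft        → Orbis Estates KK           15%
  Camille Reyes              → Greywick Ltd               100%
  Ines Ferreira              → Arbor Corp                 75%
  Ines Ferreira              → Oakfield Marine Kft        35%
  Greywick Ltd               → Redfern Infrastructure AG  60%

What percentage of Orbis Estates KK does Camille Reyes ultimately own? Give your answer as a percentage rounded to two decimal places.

15.00%

Camille reaches Orbis along 2 paths.
Via Oakfield: 60% × 15% = 9%.
Via Greywick → Redfern: 100% × 60% × 10% = 6%.
Total: 9% + 6% = 15%.
Rounded: 15.00%.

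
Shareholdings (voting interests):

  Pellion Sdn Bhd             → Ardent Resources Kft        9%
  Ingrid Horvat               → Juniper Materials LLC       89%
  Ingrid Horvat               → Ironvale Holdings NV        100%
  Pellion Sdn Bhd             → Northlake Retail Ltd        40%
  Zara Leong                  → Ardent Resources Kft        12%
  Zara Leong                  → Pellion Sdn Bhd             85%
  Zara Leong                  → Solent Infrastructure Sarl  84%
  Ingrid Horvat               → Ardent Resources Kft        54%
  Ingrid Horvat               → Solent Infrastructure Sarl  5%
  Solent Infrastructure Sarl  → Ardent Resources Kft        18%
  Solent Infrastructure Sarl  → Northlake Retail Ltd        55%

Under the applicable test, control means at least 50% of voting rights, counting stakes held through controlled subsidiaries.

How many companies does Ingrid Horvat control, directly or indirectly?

3

Ingrid holds 100% of Ironvale, so Ingrid controls Ironvale.
Ingrid holds 54% of Ardent, so Ingrid controls Ardent.
Ingrid holds 89% of Juniper, so Ingrid controls Juniper.
No other company's threshold is met.
Ingrid controls 3 companies.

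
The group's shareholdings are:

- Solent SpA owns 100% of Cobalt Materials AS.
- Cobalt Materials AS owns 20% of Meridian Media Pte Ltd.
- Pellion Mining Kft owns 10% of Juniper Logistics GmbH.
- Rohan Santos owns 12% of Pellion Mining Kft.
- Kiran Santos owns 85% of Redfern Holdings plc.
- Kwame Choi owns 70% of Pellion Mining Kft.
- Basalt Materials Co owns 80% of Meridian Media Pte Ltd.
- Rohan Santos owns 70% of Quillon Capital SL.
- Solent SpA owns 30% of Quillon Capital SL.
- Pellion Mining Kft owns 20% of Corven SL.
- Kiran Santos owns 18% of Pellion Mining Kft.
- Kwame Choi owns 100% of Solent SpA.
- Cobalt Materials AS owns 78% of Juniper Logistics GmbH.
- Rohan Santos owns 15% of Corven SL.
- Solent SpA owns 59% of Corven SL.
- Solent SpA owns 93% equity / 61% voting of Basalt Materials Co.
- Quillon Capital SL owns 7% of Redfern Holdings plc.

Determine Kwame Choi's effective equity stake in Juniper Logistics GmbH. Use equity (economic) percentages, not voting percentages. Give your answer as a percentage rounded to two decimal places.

Kwame reaches Juniper along 2 paths.
Via Solent → Cobalt: 100% × 100% × 78% = 78%.
Via Pellion: 70% × 10% = 7%.
Total: 78% + 7% = 85%.
Rounded: 85.00%.

85.00%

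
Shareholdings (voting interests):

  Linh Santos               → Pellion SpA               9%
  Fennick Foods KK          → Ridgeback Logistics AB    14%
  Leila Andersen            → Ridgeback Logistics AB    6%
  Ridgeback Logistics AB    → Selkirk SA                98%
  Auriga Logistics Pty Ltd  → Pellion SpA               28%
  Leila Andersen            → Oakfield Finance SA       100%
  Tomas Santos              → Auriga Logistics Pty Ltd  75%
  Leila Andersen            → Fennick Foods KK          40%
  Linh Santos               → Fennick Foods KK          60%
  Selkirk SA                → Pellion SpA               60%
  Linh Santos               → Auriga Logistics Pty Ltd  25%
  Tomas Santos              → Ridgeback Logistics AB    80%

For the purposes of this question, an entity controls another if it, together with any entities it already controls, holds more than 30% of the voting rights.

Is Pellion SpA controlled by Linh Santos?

No

Linh holds 60% of Fennick, so Linh controls Fennick.
In Pellion, Linh's side holds only 9%, not > 30%.
So Linh does not control Pellion.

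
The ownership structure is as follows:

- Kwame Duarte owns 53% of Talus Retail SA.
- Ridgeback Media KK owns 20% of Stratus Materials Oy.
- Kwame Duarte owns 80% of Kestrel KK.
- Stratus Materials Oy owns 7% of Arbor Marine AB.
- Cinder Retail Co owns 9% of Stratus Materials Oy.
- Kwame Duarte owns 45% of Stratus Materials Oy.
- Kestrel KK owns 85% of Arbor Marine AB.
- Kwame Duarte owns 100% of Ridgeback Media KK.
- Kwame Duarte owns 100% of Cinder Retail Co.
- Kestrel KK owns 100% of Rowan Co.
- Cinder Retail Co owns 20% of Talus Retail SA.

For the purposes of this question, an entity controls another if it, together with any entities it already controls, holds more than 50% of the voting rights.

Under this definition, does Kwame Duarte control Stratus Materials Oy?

Kwame holds 100% of Ridgeback, so Kwame controls Ridgeback.
Kwame holds 100% of Cinder, so Kwame controls Cinder.
Ridgeback and Cinder and Kwame together hold 20% + 9% + 45% = 74% of Stratus, so Kwame controls Stratus.

Yes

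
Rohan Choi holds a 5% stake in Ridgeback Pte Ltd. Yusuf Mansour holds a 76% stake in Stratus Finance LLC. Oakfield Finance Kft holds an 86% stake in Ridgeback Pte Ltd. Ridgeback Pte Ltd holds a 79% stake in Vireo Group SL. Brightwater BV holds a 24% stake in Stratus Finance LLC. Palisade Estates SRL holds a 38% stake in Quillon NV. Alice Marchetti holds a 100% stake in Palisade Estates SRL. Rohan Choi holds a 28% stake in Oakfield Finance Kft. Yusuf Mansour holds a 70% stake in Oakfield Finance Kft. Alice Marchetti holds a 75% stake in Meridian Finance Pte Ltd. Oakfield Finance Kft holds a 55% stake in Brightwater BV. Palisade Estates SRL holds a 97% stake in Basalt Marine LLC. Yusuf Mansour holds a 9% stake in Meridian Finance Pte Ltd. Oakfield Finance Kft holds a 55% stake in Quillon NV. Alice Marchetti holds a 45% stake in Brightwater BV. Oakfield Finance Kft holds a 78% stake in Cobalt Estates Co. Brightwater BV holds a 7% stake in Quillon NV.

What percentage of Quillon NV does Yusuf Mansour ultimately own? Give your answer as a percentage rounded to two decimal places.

Yusuf reaches Quillon along 2 paths.
Via Oakfield: 70% × 55% = 38.5%.
Via Oakfield → Brightwater: 70% × 55% × 7% = 2.695%.
Total: 38.5% + 2.695% = 41.195%.
Rounded: 41.20%.

41.20%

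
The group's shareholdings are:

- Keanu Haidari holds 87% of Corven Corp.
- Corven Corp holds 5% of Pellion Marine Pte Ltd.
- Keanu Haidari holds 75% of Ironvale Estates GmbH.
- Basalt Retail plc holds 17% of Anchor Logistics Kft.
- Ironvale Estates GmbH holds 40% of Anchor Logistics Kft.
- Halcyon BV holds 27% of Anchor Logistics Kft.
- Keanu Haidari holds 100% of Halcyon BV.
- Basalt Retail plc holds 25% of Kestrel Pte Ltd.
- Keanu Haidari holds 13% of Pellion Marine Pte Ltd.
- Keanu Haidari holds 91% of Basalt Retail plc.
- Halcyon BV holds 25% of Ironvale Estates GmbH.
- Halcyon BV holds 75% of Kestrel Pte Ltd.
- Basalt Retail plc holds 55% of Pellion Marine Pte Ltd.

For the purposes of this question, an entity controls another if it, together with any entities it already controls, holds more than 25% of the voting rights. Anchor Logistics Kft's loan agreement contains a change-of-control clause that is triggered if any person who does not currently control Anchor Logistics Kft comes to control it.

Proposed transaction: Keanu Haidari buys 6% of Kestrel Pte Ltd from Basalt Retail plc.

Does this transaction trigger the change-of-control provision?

The purchase adds only to Keanu's holdings (Basalt's stake shrinks), so Keanu is the only person who could newly come to control Anchor.
Keanu holds 100% of Halcyon, so Keanu controls Halcyon.
Keanu and Halcyon together hold 75% + 25% = 100% of Ironvale, so Keanu controls Ironvale.
Keanu holds 91% of Basalt, so Keanu controls Basalt.
Halcyon and Basalt and Ironvale together hold 27% + 17% + 40% = 84% of Anchor, so Keanu controls Anchor.
So Keanu already controls Anchor before the transaction.
After the purchase, Keanu holds 6% of Kestrel directly, and Basalt's stake falls to 19%.
Keanu controlled Anchor already, so this is not a new person acquiring control; every other person's position is unchanged or reduced.
No new person acquires control, so the clause is not triggered.

No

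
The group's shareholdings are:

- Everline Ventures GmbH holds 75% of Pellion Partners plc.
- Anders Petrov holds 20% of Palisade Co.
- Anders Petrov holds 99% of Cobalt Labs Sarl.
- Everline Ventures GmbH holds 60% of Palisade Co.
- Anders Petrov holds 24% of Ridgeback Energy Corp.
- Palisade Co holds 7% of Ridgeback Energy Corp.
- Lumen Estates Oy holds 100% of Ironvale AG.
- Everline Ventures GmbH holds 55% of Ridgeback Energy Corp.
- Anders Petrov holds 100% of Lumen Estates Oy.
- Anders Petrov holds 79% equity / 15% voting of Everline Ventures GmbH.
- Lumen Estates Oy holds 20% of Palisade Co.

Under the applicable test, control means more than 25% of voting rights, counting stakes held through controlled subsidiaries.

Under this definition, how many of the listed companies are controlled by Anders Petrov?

Anders holds 100% of Lumen, so Anders controls Lumen.
Lumen and Anders together hold 20% + 20% = 40% of Palisade, so Anders controls Palisade.
Lumen holds 100% of Ironvale, so Anders controls Ironvale.
Anders holds 99% of Cobalt, so Anders controls Cobalt.
Palisade and Anders together hold 7% + 24% = 31% of Ridgeback, so Anders controls Ridgeback.
No other company's threshold is met.
Anders controls 5 companies.

5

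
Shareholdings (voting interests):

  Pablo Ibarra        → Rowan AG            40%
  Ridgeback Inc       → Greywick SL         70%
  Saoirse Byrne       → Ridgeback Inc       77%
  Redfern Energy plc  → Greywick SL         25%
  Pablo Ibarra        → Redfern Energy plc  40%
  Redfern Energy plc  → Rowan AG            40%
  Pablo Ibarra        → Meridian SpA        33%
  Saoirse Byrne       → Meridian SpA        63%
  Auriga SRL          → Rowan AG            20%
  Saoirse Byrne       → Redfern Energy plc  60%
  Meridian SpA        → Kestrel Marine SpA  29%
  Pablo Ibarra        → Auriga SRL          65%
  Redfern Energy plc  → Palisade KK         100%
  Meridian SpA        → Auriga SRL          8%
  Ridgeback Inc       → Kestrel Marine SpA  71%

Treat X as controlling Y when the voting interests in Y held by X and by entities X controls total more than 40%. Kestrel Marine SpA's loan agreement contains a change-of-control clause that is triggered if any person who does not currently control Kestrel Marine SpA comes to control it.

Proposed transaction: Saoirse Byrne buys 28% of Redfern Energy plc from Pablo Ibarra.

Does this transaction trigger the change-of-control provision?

The purchase adds only to Saoirse's holdings (Pablo's stake shrinks), so Saoirse is the only person who could newly come to control Kestrel.
Saoirse holds 77% of Ridgeback, so Saoirse controls Ridgeback.
Saoirse holds 63% of Meridian, so Saoirse controls Meridian.
Meridian and Ridgeback together hold 29% + 71% = 100% of Kestrel, so Saoirse controls Kestrel.
So Saoirse already controls Kestrel before the transaction.
After the purchase, Saoirse's direct stake in Redfern rises to 60% + 28% = 88%, and Pablo's stake falls to 12%.
Saoirse controlled Kestrel already, so this is not a new person acquiring control; every other person's position is unchanged or reduced.
No new person acquires control, so the clause is not triggered.

No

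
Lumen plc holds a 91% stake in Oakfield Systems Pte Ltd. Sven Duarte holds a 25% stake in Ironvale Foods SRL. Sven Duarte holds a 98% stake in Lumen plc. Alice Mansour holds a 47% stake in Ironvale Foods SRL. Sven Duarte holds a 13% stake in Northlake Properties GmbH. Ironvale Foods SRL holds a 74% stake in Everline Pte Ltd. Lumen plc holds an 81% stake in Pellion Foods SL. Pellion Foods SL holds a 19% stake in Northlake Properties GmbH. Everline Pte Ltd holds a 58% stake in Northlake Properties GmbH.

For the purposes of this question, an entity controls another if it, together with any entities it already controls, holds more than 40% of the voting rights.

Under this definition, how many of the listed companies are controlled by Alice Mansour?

3

Alice holds 47% of Ironvale, so Alice controls Ironvale.
Ironvale holds 74% of Everline, so Alice controls Everline.
Everline holds 58% of Northlake, so Alice controls Northlake.
No other company's threshold is met.
Alice controls 3 companies.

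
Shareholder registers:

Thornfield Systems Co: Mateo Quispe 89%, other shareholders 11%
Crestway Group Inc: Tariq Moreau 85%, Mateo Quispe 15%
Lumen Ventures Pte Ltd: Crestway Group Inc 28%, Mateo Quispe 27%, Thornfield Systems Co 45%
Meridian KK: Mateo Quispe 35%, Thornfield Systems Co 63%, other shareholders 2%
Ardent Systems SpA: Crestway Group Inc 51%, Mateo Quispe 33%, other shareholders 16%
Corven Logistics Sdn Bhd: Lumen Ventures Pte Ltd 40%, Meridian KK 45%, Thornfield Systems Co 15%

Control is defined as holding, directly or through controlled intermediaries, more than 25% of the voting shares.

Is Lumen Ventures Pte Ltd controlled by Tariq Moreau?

Yes

Tariq holds 85% of Crestway, so Tariq controls Crestway.
Crestway holds 28% of Lumen, so Tariq controls Lumen.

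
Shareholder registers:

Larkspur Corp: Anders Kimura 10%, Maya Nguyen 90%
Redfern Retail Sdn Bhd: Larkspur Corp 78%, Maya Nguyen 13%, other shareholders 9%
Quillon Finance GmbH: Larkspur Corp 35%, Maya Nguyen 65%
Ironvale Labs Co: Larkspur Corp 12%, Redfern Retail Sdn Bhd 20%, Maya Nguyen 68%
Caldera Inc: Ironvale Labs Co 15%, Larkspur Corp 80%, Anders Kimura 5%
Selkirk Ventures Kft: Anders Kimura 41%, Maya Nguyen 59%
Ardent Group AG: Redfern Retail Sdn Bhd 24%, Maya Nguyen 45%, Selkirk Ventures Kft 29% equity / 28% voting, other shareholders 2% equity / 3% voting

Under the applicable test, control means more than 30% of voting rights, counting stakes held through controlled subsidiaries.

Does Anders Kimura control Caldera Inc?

Anders holds 41% of Selkirk, so Anders controls Selkirk.
In Caldera, Anders's side holds only 5%, not > 30%.
So Anders does not control Caldera.

No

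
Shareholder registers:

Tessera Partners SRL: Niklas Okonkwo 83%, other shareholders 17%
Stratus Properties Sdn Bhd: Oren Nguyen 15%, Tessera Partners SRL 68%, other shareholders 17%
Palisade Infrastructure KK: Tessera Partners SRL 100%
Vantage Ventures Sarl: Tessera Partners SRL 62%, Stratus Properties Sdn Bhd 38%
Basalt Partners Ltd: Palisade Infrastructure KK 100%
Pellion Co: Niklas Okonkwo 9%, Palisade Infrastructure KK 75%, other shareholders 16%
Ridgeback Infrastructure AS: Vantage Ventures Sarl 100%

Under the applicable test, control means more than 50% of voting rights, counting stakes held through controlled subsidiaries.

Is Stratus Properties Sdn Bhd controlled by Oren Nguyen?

Oren's largest direct stake is 15% in Stratus, which does not meet the threshold, so Oren controls no company.
In Stratus, Oren's side holds only 15%, not > 50%.
So Oren does not control Stratus.

No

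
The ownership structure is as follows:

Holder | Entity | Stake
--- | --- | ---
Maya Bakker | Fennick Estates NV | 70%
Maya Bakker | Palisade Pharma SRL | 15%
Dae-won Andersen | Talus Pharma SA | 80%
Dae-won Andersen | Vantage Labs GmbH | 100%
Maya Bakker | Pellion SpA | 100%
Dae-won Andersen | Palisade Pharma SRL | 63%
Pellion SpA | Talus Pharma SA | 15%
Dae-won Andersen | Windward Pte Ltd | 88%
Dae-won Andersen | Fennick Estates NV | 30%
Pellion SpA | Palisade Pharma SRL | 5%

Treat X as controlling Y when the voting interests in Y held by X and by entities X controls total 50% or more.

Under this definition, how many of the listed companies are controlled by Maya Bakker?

Maya holds 100% of Pellion, so Maya controls Pellion.
Maya holds 70% of Fennick, so Maya controls Fennick.
No other company's threshold is met.
Maya controls 2 companies.

2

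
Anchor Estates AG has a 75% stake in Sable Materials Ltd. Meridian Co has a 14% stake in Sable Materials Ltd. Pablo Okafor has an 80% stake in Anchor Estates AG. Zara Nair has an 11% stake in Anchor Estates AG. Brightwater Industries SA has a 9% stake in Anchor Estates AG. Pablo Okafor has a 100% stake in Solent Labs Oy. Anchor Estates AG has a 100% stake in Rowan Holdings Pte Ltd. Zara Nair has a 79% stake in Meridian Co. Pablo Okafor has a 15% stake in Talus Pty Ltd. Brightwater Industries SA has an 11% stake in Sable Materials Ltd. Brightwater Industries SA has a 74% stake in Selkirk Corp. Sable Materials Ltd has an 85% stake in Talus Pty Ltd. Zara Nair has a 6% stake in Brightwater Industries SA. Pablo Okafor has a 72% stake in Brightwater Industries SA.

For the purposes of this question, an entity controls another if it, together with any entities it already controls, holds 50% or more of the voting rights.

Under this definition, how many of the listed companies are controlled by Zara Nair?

Zara holds 79% of Meridian, so Zara controls Meridian.
No other company's threshold is met.
Zara controls 1 company.

1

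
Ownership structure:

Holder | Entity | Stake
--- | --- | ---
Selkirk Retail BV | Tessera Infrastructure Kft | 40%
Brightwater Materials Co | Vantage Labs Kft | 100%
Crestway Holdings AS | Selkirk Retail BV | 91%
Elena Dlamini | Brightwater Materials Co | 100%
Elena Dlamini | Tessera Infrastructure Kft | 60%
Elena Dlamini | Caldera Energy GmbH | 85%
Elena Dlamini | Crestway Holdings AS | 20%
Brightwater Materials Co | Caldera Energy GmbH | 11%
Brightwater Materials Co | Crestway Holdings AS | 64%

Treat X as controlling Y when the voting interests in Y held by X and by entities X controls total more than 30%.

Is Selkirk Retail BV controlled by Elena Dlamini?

Elena holds 100% of Brightwater, so Elena controls Brightwater.
Brightwater and Elena together hold 64% + 20% = 84% of Crestway, so Elena controls Crestway.
Crestway holds 91% of Selkirk, so Elena controls Selkirk.

Yes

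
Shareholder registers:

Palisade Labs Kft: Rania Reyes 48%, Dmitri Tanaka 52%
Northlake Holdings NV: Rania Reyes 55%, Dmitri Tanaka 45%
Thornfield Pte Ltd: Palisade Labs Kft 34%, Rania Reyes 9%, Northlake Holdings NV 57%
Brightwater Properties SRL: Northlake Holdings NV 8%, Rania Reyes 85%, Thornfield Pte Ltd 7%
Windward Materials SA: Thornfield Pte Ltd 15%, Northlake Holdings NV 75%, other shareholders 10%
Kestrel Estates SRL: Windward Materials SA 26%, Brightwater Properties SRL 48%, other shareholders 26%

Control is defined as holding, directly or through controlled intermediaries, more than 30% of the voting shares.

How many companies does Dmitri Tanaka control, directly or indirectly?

4

Dmitri holds 52% of Palisade, so Dmitri controls Palisade.
Dmitri holds 45% of Northlake, so Dmitri controls Northlake.
Palisade and Northlake together hold 34% + 57% = 91% of Thornfield, so Dmitri controls Thornfield.
Thornfield and Northlake together hold 15% + 75% = 90% of Windward, so Dmitri controls Windward.
No other company's threshold is met.
Dmitri controls 4 companies.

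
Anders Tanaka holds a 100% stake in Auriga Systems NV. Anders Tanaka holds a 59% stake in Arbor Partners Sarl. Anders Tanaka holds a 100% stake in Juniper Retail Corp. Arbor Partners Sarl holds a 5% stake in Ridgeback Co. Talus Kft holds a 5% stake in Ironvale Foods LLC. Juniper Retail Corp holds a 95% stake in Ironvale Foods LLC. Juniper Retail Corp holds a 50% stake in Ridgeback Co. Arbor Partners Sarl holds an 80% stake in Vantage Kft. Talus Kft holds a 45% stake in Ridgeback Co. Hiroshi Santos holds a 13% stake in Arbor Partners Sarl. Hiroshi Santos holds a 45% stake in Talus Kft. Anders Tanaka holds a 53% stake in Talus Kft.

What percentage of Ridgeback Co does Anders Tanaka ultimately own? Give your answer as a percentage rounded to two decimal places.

76.80%

Anders reaches Ridgeback along 3 paths.
Via Talus: 53% × 45% = 23.85%.
Via Juniper: 100% × 50% = 50%.
Via Arbor: 59% × 5% = 2.95%.
Total: 23.85% + 50% + 2.95% = 76.8%.
Rounded: 76.80%.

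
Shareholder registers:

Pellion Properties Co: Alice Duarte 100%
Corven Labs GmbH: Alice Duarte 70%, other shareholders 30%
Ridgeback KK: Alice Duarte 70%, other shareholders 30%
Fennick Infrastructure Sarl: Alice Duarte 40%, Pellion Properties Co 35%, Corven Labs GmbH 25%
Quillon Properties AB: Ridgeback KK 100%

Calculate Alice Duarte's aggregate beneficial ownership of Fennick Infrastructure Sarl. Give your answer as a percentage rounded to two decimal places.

Alice reaches Fennick along 3 paths.
Direct stake: 40% = 40%.
Via Pellion: 100% × 35% = 35%.
Via Corven: 70% × 25% = 17.5%.
Total: 40% + 35% + 17.5% = 92.5%.
Rounded: 92.50%.

92.50%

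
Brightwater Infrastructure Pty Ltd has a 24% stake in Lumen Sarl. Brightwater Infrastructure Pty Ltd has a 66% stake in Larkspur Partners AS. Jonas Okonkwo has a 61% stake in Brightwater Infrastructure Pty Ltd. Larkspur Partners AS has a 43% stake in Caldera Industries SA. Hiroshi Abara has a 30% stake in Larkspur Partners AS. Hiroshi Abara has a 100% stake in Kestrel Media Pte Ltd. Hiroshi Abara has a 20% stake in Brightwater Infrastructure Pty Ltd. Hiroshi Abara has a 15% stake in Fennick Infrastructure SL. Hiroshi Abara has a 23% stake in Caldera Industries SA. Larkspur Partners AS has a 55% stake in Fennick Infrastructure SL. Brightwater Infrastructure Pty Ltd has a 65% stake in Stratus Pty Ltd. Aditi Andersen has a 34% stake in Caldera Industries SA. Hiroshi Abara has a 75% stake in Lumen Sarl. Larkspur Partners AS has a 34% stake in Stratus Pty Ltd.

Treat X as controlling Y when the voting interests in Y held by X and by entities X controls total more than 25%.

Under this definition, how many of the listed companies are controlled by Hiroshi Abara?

Hiroshi holds 30% of Larkspur, so Hiroshi controls Larkspur.
Hiroshi and Larkspur together hold 15% + 55% = 70% of Fennick, so Hiroshi controls Fennick.
Hiroshi holds 75% of Lumen, so Hiroshi controls Lumen.
Larkspur holds 34% of Stratus, so Hiroshi controls Stratus.
Hiroshi holds 100% of Kestrel, so Hiroshi controls Kestrel.
Larkspur and Hiroshi together hold 43% + 23% = 66% of Caldera, so Hiroshi controls Caldera.
No other company's threshold is met.
Hiroshi controls 6 companies.

6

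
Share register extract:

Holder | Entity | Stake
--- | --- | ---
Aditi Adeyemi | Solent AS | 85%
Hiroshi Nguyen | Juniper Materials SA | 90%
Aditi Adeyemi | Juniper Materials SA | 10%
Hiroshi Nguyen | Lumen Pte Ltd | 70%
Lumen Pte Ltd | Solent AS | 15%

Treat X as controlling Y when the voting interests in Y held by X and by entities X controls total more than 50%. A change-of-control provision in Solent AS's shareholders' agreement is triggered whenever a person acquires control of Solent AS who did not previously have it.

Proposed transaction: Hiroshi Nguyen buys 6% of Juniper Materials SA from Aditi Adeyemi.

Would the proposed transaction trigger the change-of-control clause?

No

The purchase adds only to Hiroshi's holdings (Aditi's stake shrinks), so Hiroshi is the only person who could newly come to control Solent.
Hiroshi holds 90% of Juniper, so Hiroshi controls Juniper.
Hiroshi holds 70% of Lumen, so Hiroshi controls Lumen.
In Solent, Hiroshi's side holds only 15%, not > 50%.
So before the transaction, Hiroshi does not control Solent.
After the purchase, Hiroshi's direct stake in Juniper rises to 90% + 6% = 96%, and Aditi's stake falls to 4%.
Hiroshi holds 96% of Juniper, so Hiroshi controls Juniper.
After the transaction, Hiroshi's side holds 15% of Solent, not > 50%, so Hiroshi still does not control Solent.
No new person acquires control, so the clause is not triggered.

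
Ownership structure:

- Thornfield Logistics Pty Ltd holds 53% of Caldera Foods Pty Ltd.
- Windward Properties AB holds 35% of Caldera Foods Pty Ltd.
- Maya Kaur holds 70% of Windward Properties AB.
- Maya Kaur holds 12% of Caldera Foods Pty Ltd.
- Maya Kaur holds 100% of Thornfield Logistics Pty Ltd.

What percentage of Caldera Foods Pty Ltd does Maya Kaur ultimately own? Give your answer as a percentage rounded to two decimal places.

Maya reaches Caldera along 3 paths.
Via Thornfield: 100% × 53% = 53%.
Direct stake: 12% = 12%.
Via Windward: 70% × 35% = 24.5%.
Total: 53% + 12% + 24.5% = 89.5%.
Rounded: 89.50%.

89.50%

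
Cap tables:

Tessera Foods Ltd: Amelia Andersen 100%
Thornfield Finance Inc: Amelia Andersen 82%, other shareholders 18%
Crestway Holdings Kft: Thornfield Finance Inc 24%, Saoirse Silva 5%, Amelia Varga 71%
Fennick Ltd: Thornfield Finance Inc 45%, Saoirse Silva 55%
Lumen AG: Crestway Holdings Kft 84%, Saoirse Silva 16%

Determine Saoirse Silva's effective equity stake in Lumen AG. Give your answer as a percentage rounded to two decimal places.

Saoirse reaches Lumen along 2 paths.
Via Crestway: 5% × 84% = 4.2%.
Direct stake: 16% = 16%.
Total: 4.2% + 16% = 20.2%.
Rounded: 20.20%.

20.20%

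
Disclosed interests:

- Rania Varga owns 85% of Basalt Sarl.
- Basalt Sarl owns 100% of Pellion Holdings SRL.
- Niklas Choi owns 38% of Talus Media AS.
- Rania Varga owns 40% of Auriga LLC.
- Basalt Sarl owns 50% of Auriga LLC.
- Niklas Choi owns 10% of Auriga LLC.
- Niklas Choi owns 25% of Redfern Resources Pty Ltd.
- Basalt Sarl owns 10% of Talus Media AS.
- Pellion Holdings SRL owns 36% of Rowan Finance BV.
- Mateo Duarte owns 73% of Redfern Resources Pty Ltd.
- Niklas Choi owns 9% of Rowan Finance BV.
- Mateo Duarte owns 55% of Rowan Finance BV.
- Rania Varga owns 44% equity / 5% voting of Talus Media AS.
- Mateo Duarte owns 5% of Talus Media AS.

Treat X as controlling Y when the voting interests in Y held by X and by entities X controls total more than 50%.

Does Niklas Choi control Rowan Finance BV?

No

Niklas's largest direct stake is 38% in Talus, which does not meet the threshold, so Niklas controls no company.
In Rowan, Niklas's side holds only 9%, not > 50%.
So Niklas does not control Rowan.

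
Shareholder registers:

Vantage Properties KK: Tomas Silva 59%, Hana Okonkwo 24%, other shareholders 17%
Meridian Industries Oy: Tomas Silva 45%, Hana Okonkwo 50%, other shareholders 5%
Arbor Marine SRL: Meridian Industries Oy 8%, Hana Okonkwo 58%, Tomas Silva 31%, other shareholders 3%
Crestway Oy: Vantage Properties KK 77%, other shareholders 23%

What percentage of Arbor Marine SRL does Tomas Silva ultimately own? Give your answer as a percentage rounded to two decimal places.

34.60%

Tomas reaches Arbor along 2 paths.
Via Meridian: 45% × 8% = 3.6%.
Direct stake: 31% = 31%.
Total: 3.6% + 31% = 34.6%.
Rounded: 34.60%.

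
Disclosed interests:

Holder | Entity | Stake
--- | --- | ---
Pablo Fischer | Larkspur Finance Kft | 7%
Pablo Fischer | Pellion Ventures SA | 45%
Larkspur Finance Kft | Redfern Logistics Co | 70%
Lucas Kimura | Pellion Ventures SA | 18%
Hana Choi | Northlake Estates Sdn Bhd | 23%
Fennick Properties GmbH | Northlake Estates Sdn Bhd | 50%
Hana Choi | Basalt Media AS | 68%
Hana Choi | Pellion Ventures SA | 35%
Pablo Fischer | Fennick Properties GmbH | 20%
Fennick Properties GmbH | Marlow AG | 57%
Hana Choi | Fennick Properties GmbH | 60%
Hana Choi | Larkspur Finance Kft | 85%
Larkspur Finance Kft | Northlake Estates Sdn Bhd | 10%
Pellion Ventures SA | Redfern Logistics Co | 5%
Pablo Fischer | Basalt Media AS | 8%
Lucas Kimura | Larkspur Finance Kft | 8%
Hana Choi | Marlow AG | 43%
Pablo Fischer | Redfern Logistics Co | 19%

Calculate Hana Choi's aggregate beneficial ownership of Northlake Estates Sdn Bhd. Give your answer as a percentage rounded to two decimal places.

Hana reaches Northlake along 3 paths.
Direct stake: 23% = 23%.
Via Fennick: 60% × 50% = 30%.
Via Larkspur: 85% × 10% = 8.5%.
Total: 23% + 30% + 8.5% = 61.5%.
Rounded: 61.50%.

61.50%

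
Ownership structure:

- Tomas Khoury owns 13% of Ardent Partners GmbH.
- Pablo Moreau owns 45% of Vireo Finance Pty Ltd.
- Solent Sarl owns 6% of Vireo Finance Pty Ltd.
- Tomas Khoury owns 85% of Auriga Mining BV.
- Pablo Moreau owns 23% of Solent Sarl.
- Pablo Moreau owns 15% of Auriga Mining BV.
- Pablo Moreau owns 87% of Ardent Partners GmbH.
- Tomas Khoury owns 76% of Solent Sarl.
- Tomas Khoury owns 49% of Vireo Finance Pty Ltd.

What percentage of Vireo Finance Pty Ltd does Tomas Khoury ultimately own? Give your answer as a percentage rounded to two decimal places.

53.56%

Tomas reaches Vireo along 2 paths.
Direct stake: 49% = 49%.
Via Solent: 76% × 6% = 4.56%.
Total: 49% + 4.56% = 53.56%.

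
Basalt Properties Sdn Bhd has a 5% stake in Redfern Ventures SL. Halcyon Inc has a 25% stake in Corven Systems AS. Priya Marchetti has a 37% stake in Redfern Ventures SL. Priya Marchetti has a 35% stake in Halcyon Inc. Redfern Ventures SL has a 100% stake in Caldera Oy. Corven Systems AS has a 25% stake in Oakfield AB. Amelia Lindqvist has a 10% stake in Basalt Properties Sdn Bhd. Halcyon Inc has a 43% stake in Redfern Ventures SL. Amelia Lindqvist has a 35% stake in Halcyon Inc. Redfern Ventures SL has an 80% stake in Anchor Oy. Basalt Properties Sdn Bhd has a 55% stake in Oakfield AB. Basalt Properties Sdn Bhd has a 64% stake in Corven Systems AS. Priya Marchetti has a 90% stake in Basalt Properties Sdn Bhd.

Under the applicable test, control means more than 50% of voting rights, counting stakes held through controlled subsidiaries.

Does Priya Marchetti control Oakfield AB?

Yes

Priya holds 90% of Basalt, so Priya controls Basalt.
Basalt holds 64% of Corven, so Priya controls Corven.
Corven and Basalt together hold 25% + 55% = 80% of Oakfield, so Priya controls Oakfield.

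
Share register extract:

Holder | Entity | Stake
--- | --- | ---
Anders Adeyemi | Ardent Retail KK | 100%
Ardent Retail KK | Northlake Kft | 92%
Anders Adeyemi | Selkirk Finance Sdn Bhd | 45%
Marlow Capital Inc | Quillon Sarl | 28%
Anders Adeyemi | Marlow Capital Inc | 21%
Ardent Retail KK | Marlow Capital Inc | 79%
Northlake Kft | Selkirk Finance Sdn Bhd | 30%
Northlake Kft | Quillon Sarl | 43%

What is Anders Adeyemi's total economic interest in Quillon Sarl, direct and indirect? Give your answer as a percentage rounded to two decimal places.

Anders reaches Quillon along 3 paths.
Via Ardent → Northlake: 100% × 92% × 43% = 39.56%.
Via Marlow: 21% × 28% = 5.88%.
Via Ardent → Marlow: 100% × 79% × 28% = 22.12%.
Total: 39.56% + 5.88% + 22.12% = 67.56%.

67.56%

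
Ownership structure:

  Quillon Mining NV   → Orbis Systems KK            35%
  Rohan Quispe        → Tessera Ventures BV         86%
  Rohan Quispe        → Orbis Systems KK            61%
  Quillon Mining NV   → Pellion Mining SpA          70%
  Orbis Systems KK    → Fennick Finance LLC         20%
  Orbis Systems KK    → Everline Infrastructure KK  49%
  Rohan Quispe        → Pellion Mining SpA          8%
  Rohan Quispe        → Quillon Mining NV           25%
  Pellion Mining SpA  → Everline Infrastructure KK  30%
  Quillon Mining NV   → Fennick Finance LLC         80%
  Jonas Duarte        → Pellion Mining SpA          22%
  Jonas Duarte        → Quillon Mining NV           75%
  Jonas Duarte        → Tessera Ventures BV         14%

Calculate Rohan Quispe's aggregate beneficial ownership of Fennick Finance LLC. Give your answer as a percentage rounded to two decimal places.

33.95%

Rohan reaches Fennick along 3 paths.
Via Orbis: 61% × 20% = 12.2%.
Via Quillon → Orbis: 25% × 35% × 20% = 1.75%.
Via Quillon: 25% × 80% = 20%.
Total: 12.2% + 1.75% + 20% = 33.95%.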